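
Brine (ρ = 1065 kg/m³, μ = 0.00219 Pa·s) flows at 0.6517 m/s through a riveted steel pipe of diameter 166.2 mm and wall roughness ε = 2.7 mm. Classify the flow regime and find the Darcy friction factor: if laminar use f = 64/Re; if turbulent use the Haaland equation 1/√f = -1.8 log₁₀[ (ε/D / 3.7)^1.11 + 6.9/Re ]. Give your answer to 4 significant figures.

f ≈ 0.04587

Re = ρVD/μ = 1065·0.6517·0.1662/0.00219 = 5.267e+04.
Re > 4000 → turbulent. ε/D = 0.0027/0.1662 = 0.0162; Haaland: 1/√f = -1.8 log₁₀[0.00242 + 0.000131] = 4.669, so f = 0.04587.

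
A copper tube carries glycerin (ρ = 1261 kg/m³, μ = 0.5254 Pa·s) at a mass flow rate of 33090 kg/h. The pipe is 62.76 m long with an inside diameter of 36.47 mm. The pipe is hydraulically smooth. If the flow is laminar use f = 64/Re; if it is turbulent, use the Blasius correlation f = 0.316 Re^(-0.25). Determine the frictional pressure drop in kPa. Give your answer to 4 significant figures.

ṁ = 33090 kg/h = 33090/3600 = 9.192 kg/s.
A = πD²/4 = π(0.03647)²/4 = 0.001045 m²; mean velocity V = ṁ/(ρA) = 9.192/(1261 · 0.001045) = 6.978 m/s.
Reynolds number Re = ρVD/μ = 1261 · 6.978 · 0.03647 / 0.525 = 610.8.
Re < 2300 → laminar flow, so f = 64/Re = 64/610.8 = 0.1048 (the turbulent correlation is not needed).
Darcy-Weisbach: ΔP = f(L/D)(ρV²/2) = 0.1048·(62.76/0.03647)·(1261·6.978²/2) = 0.1048·1721·3.07e+04 = 5.536e+06 Pa.
ΔP = 5.536e+06 Pa = 5536 kPa.

ΔP ≈ 5536 kPa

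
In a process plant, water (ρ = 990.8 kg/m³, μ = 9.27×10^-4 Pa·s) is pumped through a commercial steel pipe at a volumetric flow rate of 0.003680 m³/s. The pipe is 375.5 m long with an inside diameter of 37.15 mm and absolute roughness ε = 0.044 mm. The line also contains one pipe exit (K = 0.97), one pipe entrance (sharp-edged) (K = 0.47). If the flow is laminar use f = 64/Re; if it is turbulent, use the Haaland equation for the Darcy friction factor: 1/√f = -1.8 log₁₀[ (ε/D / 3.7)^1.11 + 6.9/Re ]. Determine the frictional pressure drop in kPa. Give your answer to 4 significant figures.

ΔP ≈ 1284 kPa

Cross-sectional area A = πD²/4 = π(0.03715)²/4 = 0.001084 m²; mean velocity V = Q/A = 0.00368/0.001084 = 3.395 m/s.
Reynolds number Re = ρVD/μ = 990.8 · 3.395 · 0.03715 / 0.000927 = 1.348e+05.
Re > 4000 → turbulent. Relative roughness ε/D = 4.4e-05/0.03715 = 0.00118. Haaland: 1/√f = -1.8 log₁₀[(0.00118/3.7)^1.11 + 6.9/1.348e+05] = -1.8 log₁₀[0.000132 + 5.12e-05] = 6.726, so f = 0.0221.
Total minor-loss coefficient ΣK = 1·0.97 + 1·0.47 = 1.44.
ΔP = [f·L/D + ΣK]·(ρV²/2) = [0.0221·375.5/0.03715 + 1.44]·(990.8·3.395²/2) = [223.4 + 1.44]·5710 = 1.284e+06 Pa.
ΔP = 1.284e+06 Pa = 1284 kPa.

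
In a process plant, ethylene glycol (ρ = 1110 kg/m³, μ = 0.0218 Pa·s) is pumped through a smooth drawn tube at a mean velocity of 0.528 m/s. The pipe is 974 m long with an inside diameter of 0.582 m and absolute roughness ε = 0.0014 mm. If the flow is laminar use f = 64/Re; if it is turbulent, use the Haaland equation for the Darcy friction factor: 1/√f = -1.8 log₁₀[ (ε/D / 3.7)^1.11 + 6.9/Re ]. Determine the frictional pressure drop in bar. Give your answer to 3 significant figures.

Reynolds number Re = ρVD/μ = 1110 · 0.528 · 0.582 / 0.0218 = 1.565e+04.
Re > 4000 → turbulent. Relative roughness ε/D = 1.4e-06/0.582 = 2.41e-06. Haaland: 1/√f = -1.8 log₁₀[(2.41e-06/3.7)^1.11 + 6.9/1.565e+04] = -1.8 log₁₀[1.36e-07 + 0.000441] = 6.04, so f = 0.02741.
Darcy-Weisbach: ΔP = f(L/D)(ρV²/2) = 0.02741·(974/0.582)·(1110·0.528²/2) = 0.02741·1674·154.7 = 7098 Pa.
ΔP = 7098 Pa = 0.0710 bar.

ΔP ≈ 0.0710 bar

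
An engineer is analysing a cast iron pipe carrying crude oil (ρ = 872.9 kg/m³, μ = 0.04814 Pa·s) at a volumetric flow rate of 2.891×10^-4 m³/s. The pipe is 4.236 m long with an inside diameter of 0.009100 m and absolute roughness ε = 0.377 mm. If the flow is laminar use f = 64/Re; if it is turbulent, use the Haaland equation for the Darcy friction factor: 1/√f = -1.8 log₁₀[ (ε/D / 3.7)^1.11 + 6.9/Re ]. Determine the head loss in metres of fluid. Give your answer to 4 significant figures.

Cross-sectional area A = πD²/4 = π(0.0091)²/4 = 6.504e-05 m²; mean velocity V = Q/A = 0.0002891/6.504e-05 = 4.445 m/s.
Reynolds number Re = ρVD/μ = 872.9 · 4.445 · 0.0091 / 0.0481 = 733.5.
Re < 2300 → laminar flow, so f = 64/Re = 64/733.5 = 0.08726 (the turbulent correlation is not needed).
Darcy-Weisbach: ΔP = f(L/D)(ρV²/2) = 0.08726·(4.236/0.0091)·(872.9·4.445²/2) = 0.08726·465.5·8624 = 3.503e+05 Pa.
Head loss h_f = ΔP/(ρg) = 3.503e+05/(872.9·9.81) = 40.90 m.

h_f ≈ 40.90 m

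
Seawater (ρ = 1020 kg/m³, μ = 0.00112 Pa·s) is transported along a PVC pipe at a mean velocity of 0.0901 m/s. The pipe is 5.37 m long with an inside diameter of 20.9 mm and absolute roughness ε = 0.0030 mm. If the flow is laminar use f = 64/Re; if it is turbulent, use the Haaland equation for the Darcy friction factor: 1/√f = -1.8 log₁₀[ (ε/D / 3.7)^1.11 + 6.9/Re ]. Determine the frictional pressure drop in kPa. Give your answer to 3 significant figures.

ΔP ≈ 0.0397 kPa

Reynolds number Re = ρVD/μ = 1020 · 0.0901 · 0.0209 / 0.00112 = 1715.
Re < 2300 → laminar flow, so f = 64/Re = 64/1715 = 0.03732 (the turbulent correlation is not needed).
Darcy-Weisbach: ΔP = f(L/D)(ρV²/2) = 0.03732·(5.37/0.0209)·(1020·0.0901²/2) = 0.03732·256.9·4.14 = 39.7 Pa.
ΔP = 39.7 Pa = 0.0397 kPa.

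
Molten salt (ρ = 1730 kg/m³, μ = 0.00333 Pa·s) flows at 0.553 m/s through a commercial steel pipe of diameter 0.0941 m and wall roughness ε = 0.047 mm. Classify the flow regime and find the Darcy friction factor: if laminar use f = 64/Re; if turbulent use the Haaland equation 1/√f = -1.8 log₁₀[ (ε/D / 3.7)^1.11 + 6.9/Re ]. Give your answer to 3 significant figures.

f ≈ 0.0250

Re = ρVD/μ = 1730·0.553·0.0941/0.00333 = 2.703e+04.
Re > 4000 → turbulent. ε/D = 4.7e-05/0.0941 = 0.000499; Haaland: 1/√f = -1.8 log₁₀[5.07e-05 + 0.000255] = 6.326, so f = 0.02499.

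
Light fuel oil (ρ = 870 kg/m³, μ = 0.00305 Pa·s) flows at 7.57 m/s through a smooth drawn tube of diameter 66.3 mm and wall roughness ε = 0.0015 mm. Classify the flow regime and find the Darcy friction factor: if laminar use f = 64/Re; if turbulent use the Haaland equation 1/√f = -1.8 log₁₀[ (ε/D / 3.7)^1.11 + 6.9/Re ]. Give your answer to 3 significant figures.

Re = ρVD/μ = 870·7.57·0.0663/0.00305 = 1.432e+05.
Re > 4000 → turbulent. ε/D = 1.5e-06/0.0663 = 2.26e-05; Haaland: 1/√f = -1.8 log₁₀[1.63e-06 + 4.82e-05] = 7.745, so f = 0.01667.

f ≈ 0.0167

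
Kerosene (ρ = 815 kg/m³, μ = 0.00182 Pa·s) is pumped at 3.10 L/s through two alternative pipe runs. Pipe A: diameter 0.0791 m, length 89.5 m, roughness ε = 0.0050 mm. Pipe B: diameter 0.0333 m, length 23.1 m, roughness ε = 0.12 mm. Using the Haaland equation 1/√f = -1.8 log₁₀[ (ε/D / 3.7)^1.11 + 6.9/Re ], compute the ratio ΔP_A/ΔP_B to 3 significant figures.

Pipe A: V = Q/A = 0.0031/0.004914 = 0.6308 m/s; Re = 2.235e+04; ε/D = 6.32e-05; Haaland → f = 0.02515; ΔP_A = f(L/D)(ρV²/2) = 4615 Pa.
Pipe B: V = Q/A = 0.0031/0.0008709 = 3.559 m/s; Re = 5.308e+04; ε/D = 0.0036; Haaland → f = 0.02952; ΔP_B = f(L/D)(ρV²/2) = 1.057e+05 Pa.
ΔP_A/ΔP_B = 4615/1.057e+05 = 0.0436.

ΔP_A/ΔP_B ≈ 0.0436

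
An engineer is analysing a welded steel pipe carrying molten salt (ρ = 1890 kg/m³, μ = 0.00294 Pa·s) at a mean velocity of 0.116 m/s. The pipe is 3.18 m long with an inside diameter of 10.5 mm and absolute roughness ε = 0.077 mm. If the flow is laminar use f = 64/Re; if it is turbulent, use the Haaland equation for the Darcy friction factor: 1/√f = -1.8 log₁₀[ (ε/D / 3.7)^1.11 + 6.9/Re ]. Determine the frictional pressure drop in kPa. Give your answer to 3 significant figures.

Reynolds number Re = ρVD/μ = 1890 · 0.116 · 0.0105 / 0.00294 = 783.
Re < 2300 → laminar flow, so f = 64/Re = 64/783 = 0.08174 (the turbulent correlation is not needed).
Darcy-Weisbach: ΔP = f(L/D)(ρV²/2) = 0.08174·(3.18/0.0105)·(1890·0.116²/2) = 0.08174·302.9·12.72 = 314.8 Pa.
ΔP = 314.8 Pa = 0.315 kPa.

ΔP ≈ 0.315 kPa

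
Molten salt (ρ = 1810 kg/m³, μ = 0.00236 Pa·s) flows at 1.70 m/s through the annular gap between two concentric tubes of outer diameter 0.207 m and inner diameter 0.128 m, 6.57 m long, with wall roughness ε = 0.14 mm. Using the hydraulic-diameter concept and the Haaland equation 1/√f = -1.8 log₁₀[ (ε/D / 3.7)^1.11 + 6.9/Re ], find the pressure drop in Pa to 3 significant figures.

ΔP ≈ 5290 Pa

Hydraulic diameter D_h = 4A/P = D_o - D_i = 0.207 - 0.128 = 0.079 m.
Re = ρVD_h/μ = 1810·1.7·0.079/0.00236 = 1.03e+05.
ε/D_h = 0.00014/0.079 = 0.00177; Haaland gives 1/√f = -1.8 log₁₀[0.000207+6.7e-05] = 6.413, so f = 0.02431.
ΔP = f(L/D_h)(ρV²/2) = 0.02431·6.57/0.079·2615 = 5289 Pa.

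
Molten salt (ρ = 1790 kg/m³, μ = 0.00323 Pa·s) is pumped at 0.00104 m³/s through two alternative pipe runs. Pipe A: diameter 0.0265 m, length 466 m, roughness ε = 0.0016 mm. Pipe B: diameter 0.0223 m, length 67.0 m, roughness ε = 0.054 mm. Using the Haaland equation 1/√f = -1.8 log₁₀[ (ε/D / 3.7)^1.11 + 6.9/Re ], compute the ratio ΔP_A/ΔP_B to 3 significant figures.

ΔP_A/ΔP_B ≈ 2.47

Pipe A: V = Q/A = 0.00104/0.0005515 = 1.886 m/s; Re = 2.769e+04; ε/D = 6.04e-05; Haaland → f = 0.02388; ΔP_A = f(L/D)(ρV²/2) = 1.336e+06 Pa.
Pipe B: V = Q/A = 0.00104/0.0003906 = 2.663 m/s; Re = 3.291e+04; ε/D = 0.00242; Haaland → f = 0.02835; ΔP_B = f(L/D)(ρV²/2) = 5.406e+05 Pa.
ΔP_A/ΔP_B = 1.336e+06/5.406e+05 = 2.47.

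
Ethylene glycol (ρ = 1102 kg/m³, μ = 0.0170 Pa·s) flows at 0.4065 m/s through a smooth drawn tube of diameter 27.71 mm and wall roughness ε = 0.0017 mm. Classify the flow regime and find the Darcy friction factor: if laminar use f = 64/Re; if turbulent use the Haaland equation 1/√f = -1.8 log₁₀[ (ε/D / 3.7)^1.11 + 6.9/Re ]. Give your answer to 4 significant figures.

f ≈ 0.08765

Re = ρVD/μ = 1102·0.4065·0.02771/0.017 = 730.2.
Re < 2300 → laminar, so f = 64/Re = 0.08765 (roughness is irrelevant in laminar flow).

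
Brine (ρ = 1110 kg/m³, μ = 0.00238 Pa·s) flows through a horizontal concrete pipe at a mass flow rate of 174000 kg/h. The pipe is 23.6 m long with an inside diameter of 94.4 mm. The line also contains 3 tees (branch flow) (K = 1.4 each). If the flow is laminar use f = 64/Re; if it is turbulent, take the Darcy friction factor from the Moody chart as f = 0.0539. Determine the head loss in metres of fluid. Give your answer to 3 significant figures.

h_f ≈ 34.9 m

ṁ = 174000 kg/h = 174000/3600 = 48.33 kg/s.
A = πD²/4 = π(0.0944)²/4 = 0.006999 m²; mean velocity V = ṁ/(ρA) = 48.33/(1110 · 0.006999) = 6.221 m/s.
Reynolds number Re = ρVD/μ = 1110 · 6.221 · 0.0944 / 0.00238 = 2.739e+05.
Re > 4000 → turbulent; use the Moody-chart value f = 0.0539.
Total minor-loss coefficient ΣK = 3·1.4 = 4.2.
ΔP = [f·L/D + ΣK]·(ρV²/2) = [0.0539·23.6/0.0944 + 4.2]·(1110·6.221²/2) = [13.47 + 4.2]·2.148e+04 = 3.797e+05 Pa.
Head loss h_f = ΔP/(ρg) = 3.797e+05/(1110·9.81) = 34.9 m.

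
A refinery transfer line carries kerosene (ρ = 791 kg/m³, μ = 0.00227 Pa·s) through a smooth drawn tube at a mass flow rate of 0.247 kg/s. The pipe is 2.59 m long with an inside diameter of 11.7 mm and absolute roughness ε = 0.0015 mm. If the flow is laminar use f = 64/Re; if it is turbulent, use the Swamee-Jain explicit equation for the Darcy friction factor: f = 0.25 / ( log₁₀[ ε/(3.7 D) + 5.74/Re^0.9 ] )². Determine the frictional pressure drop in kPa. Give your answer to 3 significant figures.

A = πD²/4 = π(0.0117)²/4 = 0.0001075 m²; mean velocity V = ṁ/(ρA) = 0.247/(791 · 0.0001075) = 2.904 m/s.
Reynolds number Re = ρVD/μ = 791 · 2.904 · 0.0117 / 0.00227 = 1.184e+04.
Re > 4000 → turbulent. Relative roughness ε/D = 1.5e-06/0.0117 = 0.000128. Swamee-Jain: f = 0.25/(log₁₀[0.000128/3.7 + 5.74/1.184e+04^0.9])² = 0.25/(log₁₀[3.47e-05 + 0.00124])² = 0.25/(-2.895)² = 0.02983.
Darcy-Weisbach: ΔP = f(L/D)(ρV²/2) = 0.02983·(2.59/0.0117)·(791·2.904²/2) = 0.02983·221.4·3336 = 2.203e+04 Pa.
ΔP = 2.203e+04 Pa = 22.0 kPa.

ΔP ≈ 22.0 kPa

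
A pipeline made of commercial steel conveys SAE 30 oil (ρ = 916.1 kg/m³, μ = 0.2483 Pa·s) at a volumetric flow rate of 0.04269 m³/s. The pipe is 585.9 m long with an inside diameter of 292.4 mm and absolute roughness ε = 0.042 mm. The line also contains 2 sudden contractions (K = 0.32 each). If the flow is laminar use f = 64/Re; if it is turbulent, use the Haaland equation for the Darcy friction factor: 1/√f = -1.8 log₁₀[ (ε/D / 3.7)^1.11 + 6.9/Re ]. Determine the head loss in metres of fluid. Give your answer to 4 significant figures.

Cross-sectional area A = πD²/4 = π(0.2924)²/4 = 0.06715 m²; mean velocity V = Q/A = 0.04269/0.06715 = 0.6357 m/s.
Reynolds number Re = ρVD/μ = 916.1 · 0.6357 · 0.2924 / 0.248 = 685.8.
Re < 2300 → laminar flow, so f = 64/Re = 64/685.8 = 0.09332 (the turbulent correlation is not needed).
Total minor-loss coefficient ΣK = 2·0.32 = 0.64.
ΔP = [f·L/D + ΣK]·(ρV²/2) = [0.09332·585.9/0.2924 + 0.64]·(916.1·0.6357²/2) = [187 + 0.64]·185.1 = 3.473e+04 Pa.
Head loss h_f = ΔP/(ρg) = 3.473e+04/(916.1·9.81) = 3.865 m.

h_f ≈ 3.865 m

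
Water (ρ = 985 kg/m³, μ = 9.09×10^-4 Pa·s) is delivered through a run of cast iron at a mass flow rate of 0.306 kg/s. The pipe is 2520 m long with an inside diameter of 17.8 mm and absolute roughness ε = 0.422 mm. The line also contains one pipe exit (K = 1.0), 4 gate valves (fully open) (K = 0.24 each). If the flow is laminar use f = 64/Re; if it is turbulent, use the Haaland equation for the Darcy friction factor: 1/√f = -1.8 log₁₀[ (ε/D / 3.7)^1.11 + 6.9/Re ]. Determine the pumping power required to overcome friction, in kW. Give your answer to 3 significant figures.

A = πD²/4 = π(0.0178)²/4 = 0.0002488 m²; mean velocity V = ṁ/(ρA) = 0.306/(985 · 0.0002488) = 1.248 m/s.
Reynolds number Re = ρVD/μ = 985 · 1.248 · 0.0178 / 0.000909 = 2.408e+04.
Re > 4000 → turbulent. Relative roughness ε/D = 0.000422/0.0178 = 0.0237. Haaland: 1/√f = -1.8 log₁₀[(0.0237/3.7)^1.11 + 6.9/2.408e+04] = -1.8 log₁₀[0.00368 + 0.000287] = 4.324, so f = 0.0535.
Total minor-loss coefficient ΣK = 1·1 + 4·0.24 = 1.96.
ΔP = [f·L/D + ΣK]·(ρV²/2) = [0.0535·2520/0.0178 + 1.96]·(985·1.248²/2) = [7574 + 1.96]·767.6 = 5.815e+06 Pa.
Q = ṁ/ρ = 0.306/985 = 0.0003107 m³/s.
Pumping power P = QΔP = 0.0003107·5.815e+06 = 1806 W = 1.81 kW.

P ≈ 1.81 kW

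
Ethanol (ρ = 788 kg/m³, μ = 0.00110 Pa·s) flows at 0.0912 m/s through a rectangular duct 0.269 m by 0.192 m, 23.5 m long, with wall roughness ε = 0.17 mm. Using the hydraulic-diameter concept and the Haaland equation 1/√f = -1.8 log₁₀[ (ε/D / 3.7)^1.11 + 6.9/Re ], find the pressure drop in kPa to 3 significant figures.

ΔP ≈ 0.00999 kPa

Hydraulic diameter D_h = 4A/P = 4·(0.269·0.192)/(2·(0.269+0.192)) = 0.2066/0.922 = 0.2241 m.
Re = ρVD_h/μ = 788·0.0912·0.2241/0.0011 = 1.464e+04.
ε/D_h = 0.00017/0.2241 = 0.000759; Haaland gives 1/√f = -1.8 log₁₀[8.06e-05+0.000471] = 5.865, so f = 0.02907.
ΔP = f(L/D_h)(ρV²/2) = 0.02907·23.5/0.2241·3.277 = 9.993 Pa.
ΔP = 0.00999 kPa.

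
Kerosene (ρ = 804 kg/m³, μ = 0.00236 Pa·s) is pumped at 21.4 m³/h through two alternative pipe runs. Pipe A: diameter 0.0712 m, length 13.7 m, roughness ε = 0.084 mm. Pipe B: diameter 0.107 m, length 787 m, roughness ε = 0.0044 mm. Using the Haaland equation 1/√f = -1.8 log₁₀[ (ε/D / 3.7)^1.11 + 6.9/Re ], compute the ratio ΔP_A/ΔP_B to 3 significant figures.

Pipe A: V = Q/A = 0.005944/0.003982 = 1.493 m/s; Re = 3.621e+04; ε/D = 0.00118; Haaland → f = 0.02531; ΔP_A = f(L/D)(ρV²/2) = 4364 Pa.
Pipe B: V = Q/A = 0.005944/0.008992 = 0.6611 m/s; Re = 2.41e+04; ε/D = 4.11e-05; Haaland → f = 0.02465; ΔP_B = f(L/D)(ρV²/2) = 3.185e+04 Pa.
ΔP_A/ΔP_B = 4364/3.185e+04 = 0.137.

ΔP_A/ΔP_B ≈ 0.137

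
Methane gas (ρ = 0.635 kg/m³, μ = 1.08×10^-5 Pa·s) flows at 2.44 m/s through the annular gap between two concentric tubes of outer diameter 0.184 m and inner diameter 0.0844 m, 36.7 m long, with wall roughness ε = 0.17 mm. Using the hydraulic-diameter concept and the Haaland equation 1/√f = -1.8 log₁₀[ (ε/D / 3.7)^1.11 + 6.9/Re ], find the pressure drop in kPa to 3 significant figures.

ΔP ≈ 0.0214 kPa

Hydraulic diameter D_h = 4A/P = D_o - D_i = 0.184 - 0.0844 = 0.0996 m.
Re = ρVD_h/μ = 0.635·2.44·0.0996/1.08e-05 = 1.429e+04.
ε/D_h = 0.00017/0.0996 = 0.00171; Haaland gives 1/√f = -1.8 log₁₀[0.000198+0.000483] = 5.7, so f = 0.03078.
ΔP = f(L/D_h)(ρV²/2) = 0.03078·36.7/0.0996·1.89 = 21.44 Pa.
ΔP = 0.0214 kPa.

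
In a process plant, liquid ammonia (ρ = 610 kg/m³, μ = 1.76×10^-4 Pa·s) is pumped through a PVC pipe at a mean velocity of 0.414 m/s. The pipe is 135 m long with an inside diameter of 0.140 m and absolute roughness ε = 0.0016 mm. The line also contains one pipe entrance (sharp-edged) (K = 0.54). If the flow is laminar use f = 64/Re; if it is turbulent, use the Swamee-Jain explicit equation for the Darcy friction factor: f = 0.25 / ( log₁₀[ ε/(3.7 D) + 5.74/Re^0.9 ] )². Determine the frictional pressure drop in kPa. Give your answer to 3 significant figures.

Reynolds number Re = ρVD/μ = 610 · 0.414 · 0.14 / 0.000176 = 2.009e+05.
Re > 4000 → turbulent. Relative roughness ε/D = 1.6e-06/0.14 = 1.14e-05. Swamee-Jain: f = 0.25/(log₁₀[1.14e-05/3.7 + 5.74/2.009e+05^0.9])² = 0.25/(log₁₀[3.09e-06 + 9.69e-05])² = 0.25/(-4)² = 0.01562.
Total minor-loss coefficient ΣK = 1·0.54 = 0.54.
ΔP = [f·L/D + ΣK]·(ρV²/2) = [0.01562·135/0.14 + 0.54]·(610·0.414²/2) = [15.07 + 0.54]·52.28 = 815.8 Pa.
ΔP = 815.8 Pa = 0.816 kPa.

ΔP ≈ 0.816 kPa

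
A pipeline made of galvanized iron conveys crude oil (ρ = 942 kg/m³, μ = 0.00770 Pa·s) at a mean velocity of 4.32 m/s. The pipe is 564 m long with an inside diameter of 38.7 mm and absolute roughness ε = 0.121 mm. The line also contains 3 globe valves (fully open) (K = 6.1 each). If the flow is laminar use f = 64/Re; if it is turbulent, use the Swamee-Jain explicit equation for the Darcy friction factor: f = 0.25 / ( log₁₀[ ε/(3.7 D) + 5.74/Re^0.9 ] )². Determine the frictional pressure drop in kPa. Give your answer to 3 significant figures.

Reynolds number Re = ρVD/μ = 942 · 4.32 · 0.0387 / 0.0077 = 2.045e+04.
Re > 4000 → turbulent. Relative roughness ε/D = 0.000121/0.0387 = 0.00313. Swamee-Jain: f = 0.25/(log₁₀[0.00313/3.7 + 5.74/2.045e+04^0.9])² = 0.25/(log₁₀[0.000845 + 0.000757])² = 0.25/(-2.795)² = 0.032.
Total minor-loss coefficient ΣK = 3·6.1 = 18.3.
ΔP = [f·L/D + ΣK]·(ρV²/2) = [0.032·564/0.0387 + 18.3]·(942·4.32²/2) = [466.3 + 18.3]·8790 = 4.26e+06 Pa.
ΔP = 4.26e+06 Pa = 4260 kPa.

ΔP ≈ 4260 kPa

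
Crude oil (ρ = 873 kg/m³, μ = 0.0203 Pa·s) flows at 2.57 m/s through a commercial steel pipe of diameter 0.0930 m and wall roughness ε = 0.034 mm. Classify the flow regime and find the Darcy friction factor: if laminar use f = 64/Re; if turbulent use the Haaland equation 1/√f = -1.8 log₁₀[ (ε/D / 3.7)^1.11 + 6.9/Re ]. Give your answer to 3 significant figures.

f ≈ 0.0311

Re = ρVD/μ = 873·2.57·0.093/0.0203 = 1.028e+04.
Re > 4000 → turbulent. ε/D = 3.4e-05/0.093 = 0.000366; Haaland: 1/√f = -1.8 log₁₀[3.58e-05 + 0.000671] = 5.671, so f = 0.0311.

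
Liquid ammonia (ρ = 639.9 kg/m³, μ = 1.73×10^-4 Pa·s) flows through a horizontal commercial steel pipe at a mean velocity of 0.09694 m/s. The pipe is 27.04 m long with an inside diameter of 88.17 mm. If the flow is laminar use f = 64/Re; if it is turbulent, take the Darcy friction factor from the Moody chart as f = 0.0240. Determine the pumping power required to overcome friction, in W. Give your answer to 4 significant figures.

Reynolds number Re = ρVD/μ = 639.9 · 0.09694 · 0.08817 / 0.000173 = 3.161e+04.
Re > 4000 → turbulent; use the Moody-chart value f = 0.0240.
Darcy-Weisbach: ΔP = f(L/D)(ρV²/2) = 0.024·(27.04/0.08817)·(639.9·0.09694²/2) = 0.024·306.7·3.007 = 22.13 Pa.
Q = V·A = 0.09694·0.006106 = 0.0005919 m³/s.
Pumping power P = QΔP = 0.0005919·22.13 = 0.013098 W = 0.01310 W.

P ≈ 0.01310 W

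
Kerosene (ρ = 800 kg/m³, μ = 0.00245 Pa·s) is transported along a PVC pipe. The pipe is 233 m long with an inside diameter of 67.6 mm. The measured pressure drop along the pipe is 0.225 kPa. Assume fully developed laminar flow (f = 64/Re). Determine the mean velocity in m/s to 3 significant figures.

V ≈ 0.0563 m/s

For laminar flow, f = 64/Re with Re = ρVD/μ, so Darcy-Weisbach reduces to ΔP = 32μLV/D². Solving for V: V = ΔP·D²/(32μL) = 225·(0.0676)²/(32·0.00245·233) = 0.05629 m/s.
Check: Re = ρVD/μ = 800·0.05629·0.0676/0.00245 = 1242 < 2300, so the laminar assumption holds.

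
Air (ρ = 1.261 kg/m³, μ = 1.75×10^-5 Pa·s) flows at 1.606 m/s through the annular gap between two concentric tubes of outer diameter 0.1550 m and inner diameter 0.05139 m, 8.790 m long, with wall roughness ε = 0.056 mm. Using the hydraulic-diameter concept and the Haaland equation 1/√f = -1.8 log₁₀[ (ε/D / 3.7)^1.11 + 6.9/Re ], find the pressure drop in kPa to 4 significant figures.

Hydraulic diameter D_h = 4A/P = D_o - D_i = 0.155 - 0.05139 = 0.1036 m.
Re = ρVD_h/μ = 1.261·1.606·0.1036/1.75e-05 = 1.199e+04.
ε/D_h = 5.6e-05/0.1036 = 0.00054; Haaland gives 1/√f = -1.8 log₁₀[5.53e-05+0.000575] = 5.76, so f = 0.03014.
ΔP = f(L/D_h)(ρV²/2) = 0.03014·8.79/0.1036·1.626 = 4.158 Pa.
ΔP = 0.004158 kPa.

ΔP ≈ 0.004158 kPa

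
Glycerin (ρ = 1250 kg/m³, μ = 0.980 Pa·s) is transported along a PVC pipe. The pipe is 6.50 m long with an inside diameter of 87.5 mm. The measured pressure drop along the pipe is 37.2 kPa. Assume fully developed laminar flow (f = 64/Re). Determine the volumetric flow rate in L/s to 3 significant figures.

Q ≈ 8.40 L/s

For laminar flow, f = 64/Re with Re = ρVD/μ, so Darcy-Weisbach reduces to ΔP = 32μLV/D². Solving for V: V = ΔP·D²/(32μL) = 3.72e+04·(0.0875)²/(32·0.98·6.5) = 1.397 m/s.
Check: Re = ρVD/μ = 1250·1.397·0.0875/0.98 = 155.9 < 2300, so the laminar assumption holds.
Q = V·A = 1.397·(π/4·0.0875²) = 0.008402 m³/s = 8.40 L/s.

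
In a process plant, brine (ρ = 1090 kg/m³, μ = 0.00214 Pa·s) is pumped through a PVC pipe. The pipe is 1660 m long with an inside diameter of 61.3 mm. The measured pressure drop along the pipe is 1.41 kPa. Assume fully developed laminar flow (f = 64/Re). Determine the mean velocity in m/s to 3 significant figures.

For laminar flow, f = 64/Re with Re = ρVD/μ, so Darcy-Weisbach reduces to ΔP = 32μLV/D². Solving for V: V = ΔP·D²/(32μL) = 1410·(0.0613)²/(32·0.00214·1660) = 0.04661 m/s.
Check: Re = ρVD/μ = 1090·0.04661·0.0613/0.00214 = 1455 < 2300, so the laminar assumption holds.

V ≈ 0.0466 m/s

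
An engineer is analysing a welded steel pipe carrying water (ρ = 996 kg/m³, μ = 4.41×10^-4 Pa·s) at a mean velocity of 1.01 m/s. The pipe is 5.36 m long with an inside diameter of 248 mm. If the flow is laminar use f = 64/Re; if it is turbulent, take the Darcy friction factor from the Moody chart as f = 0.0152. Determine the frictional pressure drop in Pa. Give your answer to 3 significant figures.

ΔP ≈ 167 Pa

Reynolds number Re = ρVD/μ = 996 · 1.01 · 0.248 / 0.000441 = 5.657e+05.
Re > 4000 → turbulent; use the Moody-chart value f = 0.0152.
Darcy-Weisbach: ΔP = f(L/D)(ρV²/2) = 0.0152·(5.36/0.248)·(996·1.01²/2) = 0.0152·21.61·508 = 166.9 Pa.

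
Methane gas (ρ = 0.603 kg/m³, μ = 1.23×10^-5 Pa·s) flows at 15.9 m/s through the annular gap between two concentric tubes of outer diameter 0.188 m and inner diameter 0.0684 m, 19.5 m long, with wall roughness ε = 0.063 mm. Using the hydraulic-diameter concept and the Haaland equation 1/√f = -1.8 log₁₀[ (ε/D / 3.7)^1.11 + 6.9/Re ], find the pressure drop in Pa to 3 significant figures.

ΔP ≈ 253 Pa

Hydraulic diameter D_h = 4A/P = D_o - D_i = 0.188 - 0.0684 = 0.1196 m.
Re = ρVD_h/μ = 0.603·15.9·0.1196/1.23e-05 = 9.323e+04.
ε/D_h = 6.3e-05/0.1196 = 0.000527; Haaland gives 1/√f = -1.8 log₁₀[5.37e-05+7.4e-05] = 7.009, so f = 0.02036.
ΔP = f(L/D_h)(ρV²/2) = 0.02036·19.5/0.1196·76.22 = 253 Pa.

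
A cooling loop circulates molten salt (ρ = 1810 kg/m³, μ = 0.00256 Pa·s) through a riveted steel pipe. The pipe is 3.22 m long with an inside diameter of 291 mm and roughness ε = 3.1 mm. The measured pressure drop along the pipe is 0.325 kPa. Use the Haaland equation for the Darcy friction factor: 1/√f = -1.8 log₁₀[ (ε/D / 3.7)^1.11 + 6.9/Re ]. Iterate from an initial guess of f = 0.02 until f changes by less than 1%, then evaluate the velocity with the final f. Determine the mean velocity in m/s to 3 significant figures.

V ≈ 0.911 m/s

Rearranging Darcy-Weisbach: V = √(2·ΔP·D/(f·L·ρ)). With ε/D = 0.0031/0.291 = 0.0107, iterate starting from f = 0.02:
  f = 0.02 → V = √(2·325·0.291/(0.02·3.22·1810)) = 1.274 m/s; Re = ρVD/μ = 2.621e+05; f → 0.03901
  f = 0.03901 → V = 0.9121 m/s; Re = 1.877e+05; f → 0.03909
Converged (Δf/f < 1%). With the final f = 0.03909: V = √(2·325·0.291/(0.03909·3.22·1810)) = 0.9111 m/s.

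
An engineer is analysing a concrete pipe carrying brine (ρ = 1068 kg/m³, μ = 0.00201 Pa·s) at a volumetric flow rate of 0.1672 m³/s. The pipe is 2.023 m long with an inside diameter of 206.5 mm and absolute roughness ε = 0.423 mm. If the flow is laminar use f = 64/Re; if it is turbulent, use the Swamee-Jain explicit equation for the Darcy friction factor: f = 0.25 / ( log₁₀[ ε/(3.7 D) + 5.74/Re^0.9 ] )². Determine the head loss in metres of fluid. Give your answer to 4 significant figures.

h_f ≈ 0.2988 m

Cross-sectional area A = πD²/4 = π(0.2065)²/4 = 0.03349 m²; mean velocity V = Q/A = 0.1672/0.03349 = 4.992 m/s.
Reynolds number Re = ρVD/μ = 1068 · 4.992 · 0.2065 / 0.00201 = 5.478e+05.
Re > 4000 → turbulent. Relative roughness ε/D = 0.000423/0.2065 = 0.00205. Swamee-Jain: f = 0.25/(log₁₀[0.00205/3.7 + 5.74/5.478e+05^0.9])² = 0.25/(log₁₀[0.000554 + 3.93e-05])² = 0.25/(-3.227)² = 0.02401.
Darcy-Weisbach: ΔP = f(L/D)(ρV²/2) = 0.02401·(2.023/0.2065)·(1068·4.992²/2) = 0.02401·9.797·1.331e+04 = 3130 Pa.
Head loss h_f = ΔP/(ρg) = 3130/(1068·9.81) = 0.2988 m.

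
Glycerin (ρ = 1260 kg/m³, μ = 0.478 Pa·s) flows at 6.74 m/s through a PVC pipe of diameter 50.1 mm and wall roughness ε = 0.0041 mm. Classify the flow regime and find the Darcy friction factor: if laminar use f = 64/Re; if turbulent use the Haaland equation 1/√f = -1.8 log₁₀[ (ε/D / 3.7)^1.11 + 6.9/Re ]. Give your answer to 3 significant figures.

Re = ρVD/μ = 1260·6.74·0.0501/0.478 = 890.1.
Re < 2300 → laminar, so f = 64/Re = 0.0719 (roughness is irrelevant in laminar flow).

f ≈ 0.0719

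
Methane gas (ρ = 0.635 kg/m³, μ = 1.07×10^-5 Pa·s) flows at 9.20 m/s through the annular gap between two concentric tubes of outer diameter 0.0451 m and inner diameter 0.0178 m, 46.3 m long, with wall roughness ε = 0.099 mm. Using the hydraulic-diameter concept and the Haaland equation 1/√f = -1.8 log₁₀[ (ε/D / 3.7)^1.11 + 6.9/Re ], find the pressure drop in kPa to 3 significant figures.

ΔP ≈ 1.53 kPa

Hydraulic diameter D_h = 4A/P = D_o - D_i = 0.0451 - 0.0178 = 0.0273 m.
Re = ρVD_h/μ = 0.635·9.2·0.0273/1.07e-05 = 1.491e+04.
ε/D_h = 9.9e-05/0.0273 = 0.00363; Haaland gives 1/√f = -1.8 log₁₀[0.000457+0.000463] = 5.465, so f = 0.03348.
ΔP = f(L/D_h)(ρV²/2) = 0.03348·46.3/0.0273·26.87 = 1526 Pa.
ΔP = 1.53 kPa.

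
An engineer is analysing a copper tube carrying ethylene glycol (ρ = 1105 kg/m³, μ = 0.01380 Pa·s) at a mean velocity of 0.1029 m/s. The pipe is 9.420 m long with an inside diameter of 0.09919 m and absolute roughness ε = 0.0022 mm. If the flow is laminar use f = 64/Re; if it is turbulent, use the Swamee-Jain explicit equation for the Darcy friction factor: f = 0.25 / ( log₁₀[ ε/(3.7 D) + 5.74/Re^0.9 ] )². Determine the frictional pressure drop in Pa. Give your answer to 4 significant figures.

Reynolds number Re = ρVD/μ = 1105 · 0.1029 · 0.09919 / 0.0138 = 817.3.
Re < 2300 → laminar flow, so f = 64/Re = 64/817.3 = 0.07831 (the turbulent correlation is not needed).
Darcy-Weisbach: ΔP = f(L/D)(ρV²/2) = 0.07831·(9.42/0.09919)·(1105·0.1029²/2) = 0.07831·94.97·5.85 = 43.51 Pa.

ΔP ≈ 43.51 Pa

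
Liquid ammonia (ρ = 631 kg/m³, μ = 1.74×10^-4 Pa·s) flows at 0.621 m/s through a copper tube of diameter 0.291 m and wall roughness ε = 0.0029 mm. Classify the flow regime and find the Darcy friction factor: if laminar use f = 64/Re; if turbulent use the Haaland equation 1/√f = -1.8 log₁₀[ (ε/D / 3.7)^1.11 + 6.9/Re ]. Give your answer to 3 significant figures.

f ≈ 0.0126

Re = ρVD/μ = 631·0.621·0.291/0.000174 = 6.553e+05.
Re > 4000 → turbulent. ε/D = 2.9e-06/0.291 = 9.97e-06; Haaland: 1/√f = -1.8 log₁₀[6.57e-07 + 1.05e-05] = 8.912, so f = 0.01259.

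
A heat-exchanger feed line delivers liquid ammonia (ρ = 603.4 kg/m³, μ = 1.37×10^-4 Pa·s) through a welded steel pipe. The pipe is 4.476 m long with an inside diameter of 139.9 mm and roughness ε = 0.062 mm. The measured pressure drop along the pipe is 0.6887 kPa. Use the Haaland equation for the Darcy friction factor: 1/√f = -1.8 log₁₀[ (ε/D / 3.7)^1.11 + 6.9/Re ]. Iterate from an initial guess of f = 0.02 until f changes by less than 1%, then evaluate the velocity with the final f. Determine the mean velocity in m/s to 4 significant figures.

V ≈ 2.069 m/s

Rearranging Darcy-Weisbach: V = √(2·ΔP·D/(f·L·ρ)). With ε/D = 6.2e-05/0.1399 = 0.000443, iterate starting from f = 0.02:
  f = 0.02 → V = √(2·688.7·0.1399/(0.02·4.476·603.4)) = 1.889 m/s; Re = ρVD/μ = 1.164e+06; f → 0.0167
  f = 0.0167 → V = 2.067 m/s; Re = 1.273e+06; f → 0.01667
Converged (Δf/f < 1%). With the final f = 0.01667: V = √(2·688.7·0.1399/(0.01667·4.476·603.4)) = 2.069 m/s.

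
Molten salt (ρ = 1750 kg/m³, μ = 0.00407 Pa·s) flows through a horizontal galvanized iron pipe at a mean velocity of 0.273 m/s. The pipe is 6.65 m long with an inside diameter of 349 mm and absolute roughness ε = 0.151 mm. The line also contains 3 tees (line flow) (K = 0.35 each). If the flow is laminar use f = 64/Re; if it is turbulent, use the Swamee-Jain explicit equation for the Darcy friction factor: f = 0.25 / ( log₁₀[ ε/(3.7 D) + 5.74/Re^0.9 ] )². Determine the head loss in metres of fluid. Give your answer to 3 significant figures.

Reynolds number Re = ρVD/μ = 1750 · 0.273 · 0.349 / 0.00407 = 4.097e+04.
Re > 4000 → turbulent. Relative roughness ε/D = 0.000151/0.349 = 0.000433. Swamee-Jain: f = 0.25/(log₁₀[0.000433/3.7 + 5.74/4.097e+04^0.9])² = 0.25/(log₁₀[0.000117 + 0.000405])² = 0.25/(-3.282)² = 0.02321.
Total minor-loss coefficient ΣK = 3·0.35 = 1.05.
ΔP = [f·L/D + ΣK]·(ρV²/2) = [0.02321·6.65/0.349 + 1.05]·(1750·0.273²/2) = [0.4422 + 1.05]·65.21 = 97.31 Pa.
Head loss h_f = ΔP/(ρg) = 97.31/(1750·9.81) = 0.00567 m.

h_f ≈ 0.00567 m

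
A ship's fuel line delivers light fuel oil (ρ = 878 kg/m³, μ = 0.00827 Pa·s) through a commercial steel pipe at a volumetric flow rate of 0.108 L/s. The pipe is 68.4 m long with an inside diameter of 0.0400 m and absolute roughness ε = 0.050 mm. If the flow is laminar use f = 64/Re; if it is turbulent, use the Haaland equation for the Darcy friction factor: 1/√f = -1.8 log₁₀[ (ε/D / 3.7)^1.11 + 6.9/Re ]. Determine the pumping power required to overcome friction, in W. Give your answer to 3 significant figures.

P ≈ 0.105 W

Q = 0.108 L/s = 0.108/1000 = 0.000108 m³/s.
Cross-sectional area A = πD²/4 = π(0.04)²/4 = 0.001257 m²; mean velocity V = Q/A = 0.000108/0.001257 = 0.08594 m/s.
Reynolds number Re = ρVD/μ = 878 · 0.08594 · 0.04 / 0.00827 = 365.
Re < 2300 → laminar flow, so f = 64/Re = 64/365 = 0.1754 (the turbulent correlation is not needed).
Darcy-Weisbach: ΔP = f(L/D)(ρV²/2) = 0.1754·(68.4/0.04)·(878·0.08594²/2) = 0.1754·1710·3.243 = 972.3 Pa.
Pumping power P = QΔP = 0.000108·972.3 = 0.1050 W = 0.105 W.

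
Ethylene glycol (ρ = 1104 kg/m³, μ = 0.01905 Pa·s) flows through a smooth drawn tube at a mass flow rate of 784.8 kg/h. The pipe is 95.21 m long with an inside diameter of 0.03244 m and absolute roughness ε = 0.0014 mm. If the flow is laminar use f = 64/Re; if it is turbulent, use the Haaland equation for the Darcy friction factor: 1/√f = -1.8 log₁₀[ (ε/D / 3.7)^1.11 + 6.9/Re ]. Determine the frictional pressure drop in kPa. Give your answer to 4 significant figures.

ṁ = 784.8 kg/h = 784.8/3600 = 0.218 kg/s.
A = πD²/4 = π(0.03244)²/4 = 0.0008265 m²; mean velocity V = ṁ/(ρA) = 0.218/(1104 · 0.0008265) = 0.2389 m/s.
Reynolds number Re = ρVD/μ = 1104 · 0.2389 · 0.03244 / 0.0191 = 449.1.
Re < 2300 → laminar flow, so f = 64/Re = 64/449.1 = 0.1425 (the turbulent correlation is not needed).
Darcy-Weisbach: ΔP = f(L/D)(ρV²/2) = 0.1425·(95.21/0.03244)·(1104·0.2389²/2) = 0.1425·2935·31.51 = 1.318e+04 Pa.
ΔP = 1.318e+04 Pa = 13.18 kPa.

ΔP ≈ 13.18 kPa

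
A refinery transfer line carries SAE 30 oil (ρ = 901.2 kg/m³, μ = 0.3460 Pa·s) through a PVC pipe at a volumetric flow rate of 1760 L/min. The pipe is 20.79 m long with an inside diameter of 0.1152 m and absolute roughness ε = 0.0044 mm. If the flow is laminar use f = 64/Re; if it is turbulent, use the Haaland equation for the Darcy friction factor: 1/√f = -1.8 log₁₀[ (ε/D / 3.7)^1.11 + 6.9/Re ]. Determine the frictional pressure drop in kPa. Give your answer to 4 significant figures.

Q = 1760 L/min = 1760/60000 = 0.02933 m³/s.
Cross-sectional area A = πD²/4 = π(0.1152)²/4 = 0.01042 m²; mean velocity V = Q/A = 0.02933/0.01042 = 2.814 m/s.
Reynolds number Re = ρVD/μ = 901.2 · 2.814 · 0.1152 / 0.346 = 844.4.
Re < 2300 → laminar flow, so f = 64/Re = 64/844.4 = 0.07579 (the turbulent correlation is not needed).
Darcy-Weisbach: ΔP = f(L/D)(ρV²/2) = 0.07579·(20.79/0.1152)·(901.2·2.814²/2) = 0.07579·180.5·3569 = 4.881e+04 Pa.
ΔP = 4.881e+04 Pa = 48.81 kPa.

ΔP ≈ 48.81 kPa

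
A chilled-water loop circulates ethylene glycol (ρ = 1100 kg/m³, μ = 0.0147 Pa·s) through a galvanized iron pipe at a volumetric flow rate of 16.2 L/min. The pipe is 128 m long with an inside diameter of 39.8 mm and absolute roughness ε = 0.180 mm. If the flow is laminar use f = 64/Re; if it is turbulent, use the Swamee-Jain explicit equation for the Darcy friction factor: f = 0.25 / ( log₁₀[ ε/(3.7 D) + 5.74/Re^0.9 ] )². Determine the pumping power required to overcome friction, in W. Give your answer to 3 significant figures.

P ≈ 2.23 W

Q = 16.2 L/min = 16.2/60000 = 0.00027 m³/s.
Cross-sectional area A = πD²/4 = π(0.0398)²/4 = 0.001244 m²; mean velocity V = Q/A = 0.00027/0.001244 = 0.217 m/s.
Reynolds number Re = ρVD/μ = 1100 · 0.217 · 0.0398 / 0.0147 = 646.3.
Re < 2300 → laminar flow, so f = 64/Re = 64/646.3 = 0.09902 (the turbulent correlation is not needed).
Darcy-Weisbach: ΔP = f(L/D)(ρV²/2) = 0.09902·(128/0.0398)·(1100·0.217²/2) = 0.09902·3216·25.9 = 8249 Pa.
Pumping power P = QΔP = 0.00027·8249 = 2.227 W = 2.23 W.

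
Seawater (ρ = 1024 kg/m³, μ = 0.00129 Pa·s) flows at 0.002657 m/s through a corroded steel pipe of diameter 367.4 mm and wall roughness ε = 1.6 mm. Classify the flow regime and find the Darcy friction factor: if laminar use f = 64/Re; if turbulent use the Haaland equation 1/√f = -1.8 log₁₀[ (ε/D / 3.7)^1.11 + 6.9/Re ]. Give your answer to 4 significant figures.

Re = ρVD/μ = 1024·0.002657·0.3674/0.00129 = 774.9.
Re < 2300 → laminar, so f = 64/Re = 0.08259 (roughness is irrelevant in laminar flow).

f ≈ 0.08259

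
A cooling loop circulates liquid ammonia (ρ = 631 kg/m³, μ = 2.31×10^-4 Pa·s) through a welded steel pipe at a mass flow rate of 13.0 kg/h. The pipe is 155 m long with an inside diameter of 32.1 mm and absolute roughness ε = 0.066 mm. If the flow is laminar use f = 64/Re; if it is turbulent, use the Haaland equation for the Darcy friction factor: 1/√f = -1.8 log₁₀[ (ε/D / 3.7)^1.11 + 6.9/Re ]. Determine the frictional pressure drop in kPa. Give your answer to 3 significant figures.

ṁ = 13.0 kg/h = 13.0/3600 = 0.003611 kg/s.
A = πD²/4 = π(0.0321)²/4 = 0.0008093 m²; mean velocity V = ṁ/(ρA) = 0.003611/(631 · 0.0008093) = 0.007072 m/s.
Reynolds number Re = ρVD/μ = 631 · 0.007072 · 0.0321 / 0.000231 = 620.1.
Re < 2300 → laminar flow, so f = 64/Re = 64/620.1 = 0.1032 (the turbulent correlation is not needed).
Darcy-Weisbach: ΔP = f(L/D)(ρV²/2) = 0.1032·(155/0.0321)·(631·0.007072²/2) = 0.1032·4829·0.01578 = 7.863 Pa.
ΔP = 7.863 Pa = 0.00786 kPa.

ΔP ≈ 0.00786 kPa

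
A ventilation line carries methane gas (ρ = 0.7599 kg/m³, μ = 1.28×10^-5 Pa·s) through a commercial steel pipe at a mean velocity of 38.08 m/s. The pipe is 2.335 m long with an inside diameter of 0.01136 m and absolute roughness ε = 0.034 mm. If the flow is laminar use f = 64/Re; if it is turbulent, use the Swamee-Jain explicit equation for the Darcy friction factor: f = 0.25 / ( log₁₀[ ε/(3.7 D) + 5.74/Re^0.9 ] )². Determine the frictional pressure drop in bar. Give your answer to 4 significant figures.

Reynolds number Re = ρVD/μ = 0.7599 · 38.08 · 0.01136 / 1.28e-05 = 2.568e+04.
Re > 4000 → turbulent. Relative roughness ε/D = 3.4e-05/0.01136 = 0.00299. Swamee-Jain: f = 0.25/(log₁₀[0.00299/3.7 + 5.74/2.568e+04^0.9])² = 0.25/(log₁₀[0.000809 + 0.000617])² = 0.25/(-2.846)² = 0.03087.
Darcy-Weisbach: ΔP = f(L/D)(ρV²/2) = 0.03087·(2.335/0.01136)·(0.7599·38.08²/2) = 0.03087·205.5·551 = 3496 Pa.
ΔP = 3496 Pa = 0.03496 bar.

ΔP ≈ 0.03496 bar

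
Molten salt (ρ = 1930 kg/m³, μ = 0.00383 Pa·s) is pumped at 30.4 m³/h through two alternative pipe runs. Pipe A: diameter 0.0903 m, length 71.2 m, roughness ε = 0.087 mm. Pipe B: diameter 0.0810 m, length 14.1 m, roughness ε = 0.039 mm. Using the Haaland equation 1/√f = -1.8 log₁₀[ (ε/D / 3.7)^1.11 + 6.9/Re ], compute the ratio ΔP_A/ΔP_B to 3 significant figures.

Pipe A: V = Q/A = 0.008444/0.006404 = 1.319 m/s; Re = 6e+04; ε/D = 0.000963; Haaland → f = 0.02307; ΔP_A = f(L/D)(ρV²/2) = 3.052e+04 Pa.
Pipe B: V = Q/A = 0.008444/0.005153 = 1.639 m/s; Re = 6.689e+04; ε/D = 0.000481; Haaland → f = 0.02116; ΔP_B = f(L/D)(ρV²/2) = 9548 Pa.
ΔP_A/ΔP_B = 3.052e+04/9548 = 3.20.

ΔP_A/ΔP_B ≈ 3.20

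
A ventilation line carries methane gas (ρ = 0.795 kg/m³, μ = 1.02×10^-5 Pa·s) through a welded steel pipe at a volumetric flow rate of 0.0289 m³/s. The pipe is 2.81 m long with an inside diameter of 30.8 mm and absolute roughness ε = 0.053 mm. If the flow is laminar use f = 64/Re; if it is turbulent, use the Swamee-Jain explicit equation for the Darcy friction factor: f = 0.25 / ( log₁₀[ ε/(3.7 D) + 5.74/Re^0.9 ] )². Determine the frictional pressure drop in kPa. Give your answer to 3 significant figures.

ΔP ≈ 1.35 kPa

Cross-sectional area A = πD²/4 = π(0.0308)²/4 = 0.0007451 m²; mean velocity V = Q/A = 0.0289/0.0007451 = 38.79 m/s.
Reynolds number Re = ρVD/μ = 0.795 · 38.79 · 0.0308 / 1.02e-05 = 9.312e+04.
Re > 4000 → turbulent. Relative roughness ε/D = 5.3e-05/0.0308 = 0.00172. Swamee-Jain: f = 0.25/(log₁₀[0.00172/3.7 + 5.74/9.312e+04^0.9])² = 0.25/(log₁₀[0.000465 + 0.000194])² = 0.25/(-3.181)² = 0.0247.
Darcy-Weisbach: ΔP = f(L/D)(ρV²/2) = 0.0247·(2.81/0.0308)·(0.795·38.79²/2) = 0.0247·91.23·598.1 = 1348 Pa.
ΔP = 1348 Pa = 1.35 kPa.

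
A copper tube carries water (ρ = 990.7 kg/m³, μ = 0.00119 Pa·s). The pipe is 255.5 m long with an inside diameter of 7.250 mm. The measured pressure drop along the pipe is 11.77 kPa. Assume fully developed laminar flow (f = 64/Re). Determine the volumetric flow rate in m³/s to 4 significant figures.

For laminar flow, f = 64/Re with Re = ρVD/μ, so Darcy-Weisbach reduces to ΔP = 32μLV/D². Solving for V: V = ΔP·D²/(32μL) = 1.177e+04·(0.00725)²/(32·0.00119·255.5) = 0.06359 m/s.
Check: Re = ρVD/μ = 990.7·0.06359·0.00725/0.00119 = 383.8 < 2300, so the laminar assumption holds.
Q = V·A = 0.06359·(π/4·0.00725²) = 2.625e-06 m³/s = 2.625×10^-6 m³/s.

Q ≈ 2.625×10^-6 m³/s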